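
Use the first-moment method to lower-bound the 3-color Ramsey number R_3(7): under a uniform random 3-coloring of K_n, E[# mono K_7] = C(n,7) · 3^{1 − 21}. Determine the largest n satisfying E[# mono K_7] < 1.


We need C(n, 7) · 3^{1 − 21} < 1, i.e. C(n, 7) < 3^{21 − 1} = 3486784401.
Check values of n near the boundary:
  n = 79: C(79, 7) = 2898753715; 2898753715 < 3486784401? YES
  n = 80: C(80, 7) = 3176716400; 3176716400 < 3486784401? YES
  n = 81: C(81, 7) = 3477216600; 3477216600 < 3486784401? YES
  n = 82: C(82, 7) = 3801756816; 3801756816 < 3486784401? NO
  n = 83: C(83, 7) = 4151918628; 4151918628 < 3486784401? NO
The largest n with C(n, 7) < 3486784401 is n = 81 (where E[X] = 42928600/43046721 ≈ 0.9973). Hence R_3(7) > 81, i.e. R_3(7) ≥ 82.

Largest n = 81; hence R_3(7) > 81.


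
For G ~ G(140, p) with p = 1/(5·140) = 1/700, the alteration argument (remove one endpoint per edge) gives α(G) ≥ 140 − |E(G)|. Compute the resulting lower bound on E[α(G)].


E[|E(G)|] = C(140, 2)·p = 9730 · (1/700) = 139/10.
E[α(G)] ≥ n − E[|E(G)|] = 140 − 139/10 = 1261/10.
Numerically: ≈ 126.1000.
(This is only a lower bound; the true E[α(G)] may be larger.)

E[α(G)] ≥ 1261/10 ≈ 126.1000.


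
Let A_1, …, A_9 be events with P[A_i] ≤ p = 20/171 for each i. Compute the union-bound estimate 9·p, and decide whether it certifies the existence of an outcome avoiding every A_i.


Union bound: P[∪_{i=1}^{9} A_i] ≤ Σ_i P[A_i] ≤ 9·p = 9·(20/171) = 20/19.
Numerically: 20/19 ≈ 1.052632.
Is 20/19 < 1? NO.
Since the bound 20/19 is ≥ 1, the union bound is uninformative here; it does NOT by itself certify existence.

9·p = 20/19 ≈ 1.052632; existence NOT certified by the union bound.


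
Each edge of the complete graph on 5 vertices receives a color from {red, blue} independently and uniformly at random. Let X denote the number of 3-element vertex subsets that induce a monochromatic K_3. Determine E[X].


Let X = Σ_S X_S over the C(5, 3) = 10 subsets S of size 3, where X_S = 1 if the K_3 on S is monochromatic.
For a fixed S, the K_3 on S has C(3, 2) = 3 edges. P[all 3 edges red] = (1/2)^3, and likewise for blue, so P[monochromatic] = 2·(1/2)^3 = 2^{1 − 3} = 1/4.
By linearity of expectation: E[X] = C(5, 3) · 2^{1 − 3} = 10 · 1/4 = 5/2.
Numerically: E[X] ≈ 2.5000.

E[X] = C(5,3)·2^(1−C(3,2)) = 5/2 ≈ 2.5000.


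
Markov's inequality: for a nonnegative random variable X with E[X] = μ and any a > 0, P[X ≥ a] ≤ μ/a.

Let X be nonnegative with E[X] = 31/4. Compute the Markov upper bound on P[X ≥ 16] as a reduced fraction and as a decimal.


μ = E[X] = 31/4, a = 16.
Markov: P[X ≥ 16] ≤ μ/a = (31/4)/16 = 31/64.
Numerically: ≈ 0.4844.
(Since a = 16 > μ = 7.7500, the bound 31/64 is < 1 and informative.)

P[X ≥ 16] ≤ 31/64 ≈ 0.4844.


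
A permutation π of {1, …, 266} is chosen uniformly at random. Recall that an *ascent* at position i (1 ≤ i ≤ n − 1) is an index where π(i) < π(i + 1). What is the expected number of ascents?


Write X = Σ X_I over i = 1, …, 265, with X_I the indicator of one ascent.
There are 265 indicators.
For each fixed i, the pair (π(i), π(i+1)) is a uniformly random ordered pair of distinct values from {1, …, 266}; by symmetry P[π(i) < π(i+1)] = 1/2.
By linearity: E[X] = 265 · (1/2) = (266 − 1) · (1/2) = 265/2 ≈ 132.500.

E[X] = 265/2 = 132.500.


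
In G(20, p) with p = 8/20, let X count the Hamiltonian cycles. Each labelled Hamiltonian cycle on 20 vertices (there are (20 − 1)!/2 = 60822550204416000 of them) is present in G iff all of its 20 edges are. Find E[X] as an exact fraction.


K_20 has (20 − 1)!/2 = 60822550204416000 labelled Hamiltonian cycles.
For each such Hamiltonian cycle H, let X_H = 1 if all 20 edges of H are present in G. Then P[X_H = 1] = p^{20} = (2/5)^{20} = 1048576/95367431640625.
By linearity: E[X] = Σ_H E[X_H] = 60822550204416000 · p^{20} = 60822550204416000 · 1048576/95367431640625 = 510216531225165692928/762939453125.
Numerically: E[X] ≈ 6.6875e+08.

E[X] = 60822550204416000 · (2/5)^{20} = 510216531225165692928/762939453125 ≈ 6.6875e+08.


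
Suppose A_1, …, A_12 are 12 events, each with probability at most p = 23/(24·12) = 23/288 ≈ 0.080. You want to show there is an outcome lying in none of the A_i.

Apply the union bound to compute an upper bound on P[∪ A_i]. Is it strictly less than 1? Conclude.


Union bound: P[∪_{i=1}^{12} A_i] ≤ Σ_i P[A_i] ≤ 12·p = 12·(23/288) = 23/24.
Numerically: 23/24 ≈ 0.958.
Is 23/24 < 1? YES.
Since P[∪ A_i] ≤ 23/24 < 1, the complement has P[∩ A_i^c] ≥ 1 − 23/24 = 1/24 > 0, so some outcome avoids every A_i.

12·p = 23/24 ≈ 0.958; existence CERTIFIED by the union bound.


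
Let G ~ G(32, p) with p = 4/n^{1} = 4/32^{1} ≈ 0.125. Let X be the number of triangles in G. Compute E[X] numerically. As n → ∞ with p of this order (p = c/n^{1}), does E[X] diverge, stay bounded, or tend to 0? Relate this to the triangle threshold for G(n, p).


Number of potential triangles: C(32, 3) = 4960.
Each occurs with probability p³ ≈ (0.125)³ ≈ 1.95312500e-03.
By linearity: E[X] = C(32, 3)·p³ ≈ 4960 · 1.95312500e-03 ≈ 9.687500.
Here α = 1, so p = 4/n is exactly at the triangle threshold p ~ 1/n. Asymptotically E[X] → c³/6 = 4³/6 = 32/3 ≈ 10.666667, a bounded constant. In this regime the triangle count is asymptotically Poisson(c³/6).

E[X] ≈ 9.687500; in regime p = Θ(1/n^{1}) E[X] stays bounded (at the triangle threshold p ~ 1/n).


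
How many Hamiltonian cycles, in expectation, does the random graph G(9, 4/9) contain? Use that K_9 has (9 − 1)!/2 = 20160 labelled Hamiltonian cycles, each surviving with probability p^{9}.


K_9 has (9 − 1)!/2 = 20160 labelled Hamiltonian cycles.
For each such Hamiltonian cycle H, let X_H = 1 if all 9 edges of H are present in G. Then P[X_H = 1] = p^{9} = (4/9)^{9} = 262144/387420489.
By linearity of expectation: E[X] = Σ_H E[X_H] = 20160 · p^{9} = 20160 · 262144/387420489 = 587202560/43046721.
Numerically: E[X] ≈ 13.64.

E[X] = 20160 · (4/9)^{9} = 587202560/43046721 ≈ 13.64.


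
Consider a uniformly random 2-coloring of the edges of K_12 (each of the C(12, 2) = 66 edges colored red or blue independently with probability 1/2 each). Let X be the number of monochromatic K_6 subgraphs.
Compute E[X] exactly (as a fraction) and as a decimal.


Let X = Σ_S X_S over the C(12, 6) = 924 subsets S of size 6, where X_S = 1 if the K_6 on S is monochromatic.
For a fixed S, the K_6 on S has C(6, 2) = 15 edges. P[all 15 edges red] = (1/2)^15, and likewise for blue, so P[monochromatic] = 2·(1/2)^15 = 2^{1 − 15} = 1/16384.
By linearity: E[X] = C(12, 6) · 2^{1 − 15} = 924 · 1/16384 = 231/4096.
Numerically: E[X] ≈ 0.05640.

E[X] = C(12,6)·2^(1−C(6,2)) = 231/4096 ≈ 0.05640.


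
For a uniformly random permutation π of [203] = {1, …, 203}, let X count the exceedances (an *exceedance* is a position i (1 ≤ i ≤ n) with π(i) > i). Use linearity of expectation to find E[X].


Write X = Σ_{i=1}^{203} X_i, where X_i = 1_{π(i) > i}.
For each fixed i, π(i) is uniform over {1, …, 203} (marginal of a uniform permutation), so P[π(i) > i] = (n − i)/n. Summing: Σ_{i=1}^{203} (n − i)/n = (0 + 1 + … + 202)/203 = 203(203 − 1)/(2·203) = (203 − 1)/2.
Hence E[X] = Σ_{i=1}^{203} (203 − i)/203 = 101 ≈ 101.00000.

E[X] = 101 = 101.00000.


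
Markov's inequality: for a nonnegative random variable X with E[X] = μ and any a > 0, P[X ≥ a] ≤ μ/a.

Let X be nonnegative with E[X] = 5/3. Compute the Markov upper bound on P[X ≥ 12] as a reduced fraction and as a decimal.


μ = E[X] = 5/3, a = 12.
Markov: P[X ≥ 12] ≤ μ/a = (5/3)/12 = 5/36.
Numerically: ≈ 0.13889.
(Since a = 12 > μ = 1.66667, the bound 5/36 is < 1 and informative.)

P[X ≥ 12] ≤ 5/36 ≈ 0.13889.


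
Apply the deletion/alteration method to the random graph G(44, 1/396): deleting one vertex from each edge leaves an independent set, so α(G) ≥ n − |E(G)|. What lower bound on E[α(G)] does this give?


E[|E(G)|] = C(44, 2)·p = 946 · (1/396) = 43/18.
E[α(G)] ≥ n − E[|E(G)|] = 44 − 43/18 = 749/18.
Numerically: ≈ 41.611111.
(This is only a lower bound; the true E[α(G)] may be larger.)

E[α(G)] ≥ 749/18 ≈ 41.611111.


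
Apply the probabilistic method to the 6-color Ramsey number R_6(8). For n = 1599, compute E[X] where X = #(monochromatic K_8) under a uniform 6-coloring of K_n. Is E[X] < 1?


E[X] = C(1599, 8) · 6^{1 − 28} = 1041478627524184359081 · 6^{−27} = 1041478627524184359081/1023490369077469249536.
As a reduced fraction: E[X] = 38573282500895717003/37907050706572935168 ≈ 1.0175754.
Is E[X] < 1? NO.
Since E[X] ≥ 1, the first-moment bound is inconclusive at n = 1599; it does NOT by itself certify R_6(8) > 1599.

E[X] = 38573282500895717003/37907050706572935168 ≈ 1.0175754; E[X] ≥ 1; first-moment method inconclusive here.


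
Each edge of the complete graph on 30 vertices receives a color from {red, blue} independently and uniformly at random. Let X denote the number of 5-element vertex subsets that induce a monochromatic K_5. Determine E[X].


Let X = Σ_S X_S over the C(30, 5) = 142506 subsets S of size 5, where X_S = 1 if the K_5 on S is monochromatic.
For a fixed S, the K_5 on S has C(5, 2) = 10 edges. P[all 10 edges red] = (1/2)^10, and likewise for blue, so P[monochromatic] = 2·(1/2)^10 = 2^{1 − 10} = 1/512.
By linearity of expectation: E[X] = C(30, 5) · 2^{1 − 10} = 142506 · 1/512 = 71253/256.
Numerically: E[X] ≈ 278.332.

E[X] = C(30,5)·2^(1−C(5,2)) = 71253/256 ≈ 278.332.


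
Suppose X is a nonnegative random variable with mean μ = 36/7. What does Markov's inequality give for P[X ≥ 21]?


μ = E[X] = 36/7, a = 21.
Markov: P[X ≥ 21] ≤ μ/a = (36/7)/21 = 12/49.
Numerically: ≈ 0.24490.
(Since a = 21 > μ = 5.14286, the bound 12/49 is < 1 and informative.)

P[X ≥ 21] ≤ 12/49 ≈ 0.24490.


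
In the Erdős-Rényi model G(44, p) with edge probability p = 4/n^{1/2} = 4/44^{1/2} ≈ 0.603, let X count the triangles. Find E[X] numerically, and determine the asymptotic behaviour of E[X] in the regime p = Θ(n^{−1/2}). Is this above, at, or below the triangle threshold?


Number of potential triangles: C(44, 3) = 13244.
Each occurs with probability p³ ≈ (0.603)³ ≈ 2.192810e-01.
By linearity: E[X] = C(44, 3)·p³ ≈ 13244 · 2.192810e-01 ≈ 2904.1573.
Since α = 1/2 < 1, p = c/n^{1/2} ≫ 1/n is above the triangle threshold p ~ 1/n. Asymptotically E[X] ~ (c³/6)·n^{3(1−α)} = (4³/6)·n^{1.5} → ∞; triangles are abundant w.h.p.

E[X] ≈ 2904.1573; in regime p = Θ(1/n^{1/2}) E[X] diverges (above the triangle threshold p ~ 1/n).


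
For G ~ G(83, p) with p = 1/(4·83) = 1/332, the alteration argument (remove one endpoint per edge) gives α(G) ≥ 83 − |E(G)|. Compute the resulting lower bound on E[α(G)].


E[|E(G)|] = C(83, 2)·p = 3403 · (1/332) = 41/4.
E[α(G)] ≥ n − E[|E(G)|] = 83 − 41/4 = 291/4.
Numerically: ≈ 72.7500.
(This is only a lower bound; the true E[α(G)] may be larger.)

E[α(G)] ≥ 291/4 ≈ 72.7500.


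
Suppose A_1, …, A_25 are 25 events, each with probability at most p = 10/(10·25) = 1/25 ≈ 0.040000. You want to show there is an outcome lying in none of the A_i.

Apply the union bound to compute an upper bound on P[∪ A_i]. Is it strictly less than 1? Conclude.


Union bound: P[∪_{i=1}^{25} A_i] ≤ Σ_i P[A_i] ≤ 25·p = 25·(1/25) = 1.
Numerically: 1 ≈ 1.000000.
Is 1 < 1? NO.
Since the bound 1 is ≥ 1, the union bound is uninformative here; it does NOT by itself certify existence.

25·p = 1 ≈ 1.000000; existence NOT certified by the union bound.


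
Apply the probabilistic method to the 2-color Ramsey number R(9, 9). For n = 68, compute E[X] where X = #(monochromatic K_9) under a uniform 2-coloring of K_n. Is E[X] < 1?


E[X] = C(68, 9) · 2^{1 − 36} = 49280065120 · 2^{−35} = 49280065120/34359738368.
As a reduced fraction: E[X] = 1540002035/1073741824 ≈ 1.4342387.
Is E[X] < 1? NO.
Since E[X] ≥ 1, the first-moment bound is inconclusive at n = 68; it does NOT by itself certify R(9, 9) > 68.

E[X] = 1540002035/1073741824 ≈ 1.4342387; E[X] ≥ 1; first-moment method inconclusive here.


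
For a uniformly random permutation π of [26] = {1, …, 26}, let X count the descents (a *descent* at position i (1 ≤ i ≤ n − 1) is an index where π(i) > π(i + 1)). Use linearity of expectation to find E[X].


Write X = Σ X_I over i = 1, …, 25, with X_I the indicator of one descent.
There are 25 indicators.
For each fixed i, the pair (π(i), π(i+1)) is a uniformly random ordered pair of distinct values from {1, …, 26}; by symmetry P[π(i) > π(i+1)] = 1/2.
By linearity: E[X] = 25 · (1/2) = (26 − 1) · (1/2) = 25/2 ≈ 12.50000.

E[X] = 25/2 = 12.50000.


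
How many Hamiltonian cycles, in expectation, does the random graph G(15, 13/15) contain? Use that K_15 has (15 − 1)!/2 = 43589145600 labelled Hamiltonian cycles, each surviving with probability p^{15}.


K_15 has (15 − 1)!/2 = 43589145600 labelled Hamiltonian cycles.
For each such Hamiltonian cycle H, let X_H = 1 if all 15 edges of H are present in G. Then P[X_H = 1] = p^{15} = (13/15)^{15} = 51185893014090757/437893890380859375.
By linearity of expectation: E[X] = Σ_H E[X_H] = 43589145600 · p^{15} = 43589145600 · 51185893014090757/437893890380859375 = 367267381606127548722176/72081298828125.
Numerically: E[X] ≈ 5.0952e+09.

E[X] = 43589145600 · (13/15)^{15} = 367267381606127548722176/72081298828125 ≈ 5.0952e+09.


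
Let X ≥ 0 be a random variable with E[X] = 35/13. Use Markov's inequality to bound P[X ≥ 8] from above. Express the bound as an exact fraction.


μ = E[X] = 35/13, a = 8.
Markov: P[X ≥ 8] ≤ μ/a = (35/13)/8 = 35/104.
Numerically: ≈ 0.33654.
(Since a = 8 > μ = 2.69231, the bound 35/104 is < 1 and informative.)

P[X ≥ 8] ≤ 35/104 ≈ 0.33654.


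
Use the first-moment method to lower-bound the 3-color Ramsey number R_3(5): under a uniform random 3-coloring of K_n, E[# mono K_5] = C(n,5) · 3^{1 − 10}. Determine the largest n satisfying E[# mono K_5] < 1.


We need C(n, 5) · 3^{1 − 10} < 1, i.e. C(n, 5) < 3^{10 − 1} = 19683.
Check values of n near the boundary:
  n = 17: C(17, 5) = 6188; 6188 < 19683? YES
  n = 18: C(18, 5) = 8568; 8568 < 19683? YES
  n = 19: C(19, 5) = 11628; 11628 < 19683? YES
  n = 20: C(20, 5) = 15504; 15504 < 19683? YES
  n = 21: C(21, 5) = 20349; 20349 < 19683? NO
The largest n with C(n, 5) < 19683 is n = 20 (where E[X] = 5168/6561 ≈ 0.788). Hence R_3(5) > 20, i.e. R_3(5) ≥ 21.

Largest n = 20; hence R_3(5) > 20.


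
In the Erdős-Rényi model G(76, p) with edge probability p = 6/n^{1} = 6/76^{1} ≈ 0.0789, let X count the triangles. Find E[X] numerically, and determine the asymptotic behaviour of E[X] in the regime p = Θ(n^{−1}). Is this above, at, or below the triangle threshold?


Number of potential triangles: C(76, 3) = 70300.
Each occurs with probability p³ ≈ (0.0789)³ ≈ 4.92054e-04.
By linearity: E[X] = C(76, 3)·p³ ≈ 70300 · 4.92054e-04 ≈ 34.591.
Here α = 1, so p = 6/n is exactly at the triangle threshold p ~ 1/n. Asymptotically E[X] → c³/6 = 6³/6 = 36 ≈ 36.000, a bounded constant. In this regime the triangle count is asymptotically Poisson(c³/6).

E[X] ≈ 34.591; in regime p = Θ(1/n^{1}) E[X] stays bounded (at the triangle threshold p ~ 1/n).


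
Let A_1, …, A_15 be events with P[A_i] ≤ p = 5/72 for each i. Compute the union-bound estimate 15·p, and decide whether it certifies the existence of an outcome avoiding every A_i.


Union bound: P[∪_{i=1}^{15} A_i] ≤ Σ_i P[A_i] ≤ 15·p = 15·(5/72) = 25/24.
Numerically: 25/24 ≈ 1.042.
Is 25/24 < 1? NO.
Since the bound 25/24 is ≥ 1, the union bound is uninformative here; it does NOT by itself certify existence.

15·p = 25/24 ≈ 1.042; existence NOT certified by the union bound.


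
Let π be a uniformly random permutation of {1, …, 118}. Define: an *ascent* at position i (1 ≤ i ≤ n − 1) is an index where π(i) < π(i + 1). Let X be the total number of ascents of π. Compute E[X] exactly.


Write X = Σ X_I over i = 1, …, 117, with X_I the indicator of one ascent.
There are 117 indicators.
For each fixed i, the pair (π(i), π(i+1)) is a uniformly random ordered pair of distinct values from {1, …, 118}; by symmetry P[π(i) < π(i+1)] = 1/2.
By linearity: E[X] = 117 · (1/2) = (118 − 1) · (1/2) = 117/2 ≈ 58.50000.

E[X] = 117/2 = 58.50000.


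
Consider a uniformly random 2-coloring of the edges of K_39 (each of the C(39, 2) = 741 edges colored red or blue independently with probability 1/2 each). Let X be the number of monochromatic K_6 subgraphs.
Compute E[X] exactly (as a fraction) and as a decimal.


Let X = Σ_S X_S over the C(39, 6) = 3262623 subsets S of size 6, where X_S = 1 if the K_6 on S is monochromatic.
For a fixed S, the K_6 on S has C(6, 2) = 15 edges. P[all 15 edges red] = (1/2)^15, and likewise for blue, so P[monochromatic] = 2·(1/2)^15 = 2^{1 − 15} = 1/16384.
Summing: E[X] = C(39, 6) · 2^{1 − 15} = 3262623 · 1/16384 = 3262623/16384.
Numerically: E[X] ≈ 199.13470.

E[X] = C(39,6)·2^(1−C(6,2)) = 3262623/16384 ≈ 199.13470.


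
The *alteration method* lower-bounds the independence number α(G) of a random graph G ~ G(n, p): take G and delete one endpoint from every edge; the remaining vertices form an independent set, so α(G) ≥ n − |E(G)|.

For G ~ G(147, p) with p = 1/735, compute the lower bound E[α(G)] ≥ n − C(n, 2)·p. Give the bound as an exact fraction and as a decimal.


E[|E(G)|] = C(147, 2)·p = 10731 · (1/735) = 73/5.
E[α(G)] ≥ n − E[|E(G)|] = 147 − 73/5 = 662/5.
Numerically: ≈ 132.400000.
(This is only a lower bound; the true E[α(G)] may be larger.)

E[α(G)] ≥ 662/5 ≈ 132.400000.


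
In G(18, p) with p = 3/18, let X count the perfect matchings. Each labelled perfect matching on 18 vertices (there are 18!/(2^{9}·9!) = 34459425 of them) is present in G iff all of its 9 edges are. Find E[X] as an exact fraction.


K_18 has 18!/(2^{9}·9!) = 34459425 labelled perfect matchings.
For each such perfect matching H, let X_H = 1 if all 9 edges of H are present in G. Then P[X_H = 1] = p^{9} = (1/6)^{9} = 1/10077696.
By linearity of expectation: E[X] = Σ_H E[X_H] = 34459425 · p^{9} = 34459425 · 1/10077696 = 425425/124416.
Numerically: E[X] ≈ 3.4194.

E[X] = 34459425 · (1/6)^{9} = 425425/124416 ≈ 3.4194.


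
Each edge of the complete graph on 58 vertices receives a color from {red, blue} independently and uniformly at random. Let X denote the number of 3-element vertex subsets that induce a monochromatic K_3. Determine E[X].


Let X = Σ_S X_S over the C(58, 3) = 30856 subsets S of size 3, where X_S = 1 if the K_3 on S is monochromatic.
For a fixed S, the K_3 on S has C(3, 2) = 3 edges. P[all 3 edges red] = (1/2)^3, and likewise for blue, so P[monochromatic] = 2·(1/2)^3 = 2^{1 − 3} = 1/4.
By linearity of expectation: E[X] = C(58, 3) · 2^{1 − 3} = 30856 · 1/4 = 7714.
Numerically: E[X] ≈ 7714.000000.

E[X] = C(58,3)·2^(1−C(3,2)) = 7714 ≈ 7714.000000.


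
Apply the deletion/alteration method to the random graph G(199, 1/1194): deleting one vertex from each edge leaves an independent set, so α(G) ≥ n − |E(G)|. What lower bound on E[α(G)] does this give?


E[|E(G)|] = C(199, 2)·p = 19701 · (1/1194) = 33/2.
E[α(G)] ≥ n − E[|E(G)|] = 199 − 33/2 = 365/2.
Numerically: ≈ 182.50000.
(This is only a lower bound; the true E[α(G)] may be larger.)

E[α(G)] ≥ 365/2 ≈ 182.50000.


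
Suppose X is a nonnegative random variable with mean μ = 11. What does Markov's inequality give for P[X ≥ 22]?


μ = E[X] = 11, a = 22.
Markov: P[X ≥ 22] ≤ μ/a = (11)/22 = 1/2.
Numerically: ≈ 0.5000.
(Since a = 22 > μ = 11.0000, the bound 1/2 is < 1 and informative.)

P[X ≥ 22] ≤ 1/2 ≈ 0.5000.


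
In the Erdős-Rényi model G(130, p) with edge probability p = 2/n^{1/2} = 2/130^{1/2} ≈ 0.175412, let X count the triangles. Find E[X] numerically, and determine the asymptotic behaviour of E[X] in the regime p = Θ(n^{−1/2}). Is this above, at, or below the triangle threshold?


Number of potential triangles: C(130, 3) = 357760.
Each occurs with probability p³ ≈ (0.175412)³ ≈ 5.39728012e-03.
By linearity: E[X] = C(130, 3)·p³ ≈ 357760 · 5.39728012e-03 ≈ 1930.930935.
Since α = 1/2 < 1, p = c/n^{1/2} ≫ 1/n is above the triangle threshold p ~ 1/n. Asymptotically E[X] ~ (c³/6)·n^{3(1−α)} = (2³/6)·n^{1.5} → ∞; triangles are abundant w.h.p.

E[X] ≈ 1930.930935; in regime p = Θ(1/n^{1/2}) E[X] diverges (above the triangle threshold p ~ 1/n).


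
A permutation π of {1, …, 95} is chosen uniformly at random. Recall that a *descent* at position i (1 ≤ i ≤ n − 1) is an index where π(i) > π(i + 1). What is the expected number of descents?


Write X = Σ X_I over i = 1, …, 94, with X_I the indicator of one descent.
There are 94 indicators.
For each fixed i, the pair (π(i), π(i+1)) is a uniformly random ordered pair of distinct values from {1, …, 95}; by symmetry P[π(i) > π(i+1)] = 1/2.
By linearity: E[X] = 94 · (1/2) = (95 − 1) · (1/2) = 47 ≈ 47.000000.

E[X] = 47 = 47.000000.


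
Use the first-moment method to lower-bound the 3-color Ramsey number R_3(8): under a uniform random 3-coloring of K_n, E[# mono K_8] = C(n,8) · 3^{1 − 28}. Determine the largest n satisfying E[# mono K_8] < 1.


We need C(n, 8) · 3^{1 − 28} < 1, i.e. C(n, 8) < 3^{28 − 1} = 7625597484987.
Check values of n near the boundary:
  n = 155: C(155, 8) = 6876747915675; 6876747915675 < 7625597484987? YES
  n = 156: C(156, 8) = 7248464019225; 7248464019225 < 7625597484987? YES
  n = 157: C(157, 8) = 7637643295425; 7637643295425 < 7625597484987? NO
  n = 158: C(158, 8) = 8044984271181; 8044984271181 < 7625597484987? NO
The largest n with C(n, 8) < 7625597484987 is n = 156 (where E[X] = 805384891025/847288609443 ≈ 0.951). Hence R_3(8) > 156, i.e. R_3(8) ≥ 157.

Largest n = 156; hence R_3(8) > 156.


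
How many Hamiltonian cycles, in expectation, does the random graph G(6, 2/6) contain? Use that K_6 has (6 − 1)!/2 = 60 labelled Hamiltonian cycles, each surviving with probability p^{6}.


K_6 has (6 − 1)!/2 = 60 labelled Hamiltonian cycles.
For each such Hamiltonian cycle H, let X_H = 1 if all 6 edges of H are present in G. Then P[X_H = 1] = p^{6} = (1/3)^{6} = 1/729.
By linearity of expectation: E[X] = Σ_H E[X_H] = 60 · p^{6} = 60 · 1/729 = 20/243.
Numerically: E[X] ≈ 0.0823045.

E[X] = 60 · (1/3)^{6} = 20/243 ≈ 0.0823045.


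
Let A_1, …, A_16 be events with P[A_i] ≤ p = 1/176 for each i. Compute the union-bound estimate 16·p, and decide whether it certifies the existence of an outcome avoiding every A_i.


Union bound: P[∪_{i=1}^{16} A_i] ≤ Σ_i P[A_i] ≤ 16·p = 16·(1/176) = 1/11.
Numerically: 1/11 ≈ 0.0909091.
Is 1/11 < 1? YES.
Since P[∪ A_i] ≤ 1/11 < 1, the complement has P[∩ A_i^c] ≥ 1 − 1/11 = 10/11 > 0, so some outcome avoids every A_i.

16·p = 1/11 ≈ 0.0909091; existence CERTIFIED by the union bound.


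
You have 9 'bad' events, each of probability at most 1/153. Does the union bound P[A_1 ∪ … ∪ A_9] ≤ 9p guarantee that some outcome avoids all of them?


Union bound: P[∪_{i=1}^{9} A_i] ≤ Σ_i P[A_i] ≤ 9·p = 9·(1/153) = 1/17.
Numerically: 1/17 ≈ 0.059.
Is 1/17 < 1? YES.
Since P[∪ A_i] ≤ 1/17 < 1, the complement has P[∩ A_i^c] ≥ 1 − 1/17 = 16/17 > 0, so some outcome avoids every A_i.

9·p = 1/17 ≈ 0.059; existence CERTIFIED by the union bound.


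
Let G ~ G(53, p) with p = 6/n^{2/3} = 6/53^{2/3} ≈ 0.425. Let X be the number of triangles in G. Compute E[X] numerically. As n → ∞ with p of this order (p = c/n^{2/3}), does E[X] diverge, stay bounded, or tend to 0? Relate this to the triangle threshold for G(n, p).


Number of potential triangles: C(53, 3) = 23426.
Each occurs with probability p³ ≈ (0.425)³ ≈ 7.68957e-02.
By linearity: E[X] = C(53, 3)·p³ ≈ 23426 · 7.68957e-02 ≈ 1801.358.
Since α = 2/3 < 1, p = c/n^{2/3} ≫ 1/n is above the triangle threshold p ~ 1/n. Asymptotically E[X] ~ (c³/6)·n^{3(1−α)} = (6³/6)·n^{1} → ∞; triangles are abundant w.h.p.

E[X] ≈ 1801.358; in regime p = Θ(1/n^{2/3}) E[X] diverges (above the triangle threshold p ~ 1/n).


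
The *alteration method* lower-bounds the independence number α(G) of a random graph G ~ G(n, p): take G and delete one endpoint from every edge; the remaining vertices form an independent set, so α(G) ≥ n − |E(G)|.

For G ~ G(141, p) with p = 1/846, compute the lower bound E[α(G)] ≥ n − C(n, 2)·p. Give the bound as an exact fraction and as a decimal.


E[|E(G)|] = C(141, 2)·p = 9870 · (1/846) = 35/3.
E[α(G)] ≥ n − E[|E(G)|] = 141 − 35/3 = 388/3.
Numerically: ≈ 129.333.
(This is only a lower bound; the true E[α(G)] may be larger.)

E[α(G)] ≥ 388/3 ≈ 129.333.


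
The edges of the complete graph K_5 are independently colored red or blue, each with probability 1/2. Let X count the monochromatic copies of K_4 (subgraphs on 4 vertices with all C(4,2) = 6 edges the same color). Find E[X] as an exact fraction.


Let X = Σ_S X_S over the C(5, 4) = 5 subsets S of size 4, where X_S = 1 if the K_4 on S is monochromatic.
For a fixed S, the K_4 on S has C(4, 2) = 6 edges. P[all 6 edges red] = (1/2)^6, and likewise for blue, so P[monochromatic] = 2·(1/2)^6 = 2^{1 − 6} = 1/32.
Summing: E[X] = C(5, 4) · 2^{1 − 6} = 5 · 1/32 = 5/32.
Numerically: E[X] ≈ 0.156250.

E[X] = C(5,4)·2^(1−C(4,2)) = 5/32 ≈ 0.156250.


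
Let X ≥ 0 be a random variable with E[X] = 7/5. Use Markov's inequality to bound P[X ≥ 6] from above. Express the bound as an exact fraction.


μ = E[X] = 7/5, a = 6.
Markov: P[X ≥ 6] ≤ μ/a = (7/5)/6 = 7/30.
Numerically: ≈ 0.233.
(Since a = 6 > μ = 1.400, the bound 7/30 is < 1 and informative.)

P[X ≥ 6] ≤ 7/30 ≈ 0.233.


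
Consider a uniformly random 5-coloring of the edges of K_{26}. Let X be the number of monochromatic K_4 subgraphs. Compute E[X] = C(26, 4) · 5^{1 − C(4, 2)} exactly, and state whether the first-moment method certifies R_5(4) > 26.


E[X] = C(26, 4) · 5^{1 − 6} = 14950 · 5^{−5} = 14950/3125.
As a reduced fraction: E[X] = 598/125 ≈ 4.784000.
Is E[X] < 1? NO.
Since E[X] ≥ 1, the first-moment bound is inconclusive at n = 26; it does NOT by itself certify R_5(4) > 26.

E[X] = 598/125 ≈ 4.784000; E[X] ≥ 1; first-moment method inconclusive here.


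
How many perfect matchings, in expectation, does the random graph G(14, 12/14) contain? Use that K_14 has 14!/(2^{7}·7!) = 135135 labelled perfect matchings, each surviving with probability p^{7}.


K_14 has 14!/(2^{7}·7!) = 135135 labelled perfect matchings.
For each such perfect matching H, let X_H = 1 if all 7 edges of H are present in G. Then P[X_H = 1] = p^{7} = (6/7)^{7} = 279936/823543.
By linearity: E[X] = Σ_H E[X_H] = 135135 · p^{7} = 135135 · 279936/823543 = 5404164480/117649.
Numerically: E[X] ≈ 45935.

E[X] = 135135 · (6/7)^{7} = 5404164480/117649 ≈ 45935.


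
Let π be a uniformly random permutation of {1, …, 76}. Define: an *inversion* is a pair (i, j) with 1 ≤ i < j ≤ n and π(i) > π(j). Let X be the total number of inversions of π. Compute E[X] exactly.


Write X = Σ X_I over the C(76, 2) = 2850 pairs i < j, with X_I the indicator of one inversion.
There are 2850 indicators.
For each fixed pair i < j, the values π(i) and π(j) are two distinct elements of {1, …, 76} in uniformly random order; by symmetry P[π(i) > π(j)] = 1/2.
By linearity: E[X] = 2850 · (1/2) = C(76, 2) · (1/2) = 2850/2 = 1425 ≈ 1425.000.

E[X] = 1425 = 1425.000.


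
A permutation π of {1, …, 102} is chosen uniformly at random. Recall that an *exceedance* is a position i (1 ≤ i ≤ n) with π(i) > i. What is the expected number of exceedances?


Write X = Σ_{i=1}^{102} X_i, where X_i = 1_{π(i) > i}.
For each fixed i, π(i) is uniform over {1, …, 102} (marginal of a uniform permutation), so P[π(i) > i] = (n − i)/n. Summing: Σ_{i=1}^{102} (n − i)/n = (0 + 1 + … + 101)/102 = 102(102 − 1)/(2·102) = (102 − 1)/2.
Hence E[X] = Σ_{i=1}^{102} (102 − i)/102 = 101/2 ≈ 50.500000.

E[X] = 101/2 = 50.500000.


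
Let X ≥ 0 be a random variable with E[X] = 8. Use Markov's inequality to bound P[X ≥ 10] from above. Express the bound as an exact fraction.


μ = E[X] = 8, a = 10.
Markov: P[X ≥ 10] ≤ μ/a = (8)/10 = 4/5.
Numerically: ≈ 0.8000.
(Since a = 10 > μ = 8.0000, the bound 4/5 is < 1 and informative.)

P[X ≥ 10] ≤ 4/5 ≈ 0.8000.


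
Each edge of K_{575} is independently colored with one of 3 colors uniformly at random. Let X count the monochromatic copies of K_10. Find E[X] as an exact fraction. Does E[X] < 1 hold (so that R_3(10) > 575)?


E[X] = C(575, 10) · 3^{1 − 45} = 1006325345561406175305 · 3^{−44} = 1006325345561406175305/984770902183611232881.
As a reduced fraction: E[X] = 111813927284600686145/109418989131512359209 ≈ 1.0218878.
Is E[X] < 1? NO.
Since E[X] ≥ 1, the first-moment bound is inconclusive at n = 575; it does NOT by itself certify R_3(10) > 575.

E[X] = 111813927284600686145/109418989131512359209 ≈ 1.0218878; E[X] ≥ 1; first-moment method inconclusive here.


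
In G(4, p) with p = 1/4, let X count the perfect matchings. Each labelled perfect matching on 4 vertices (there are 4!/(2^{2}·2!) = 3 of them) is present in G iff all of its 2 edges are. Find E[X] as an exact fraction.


K_4 has 4!/(2^{2}·2!) = 3 labelled perfect matchings.
For each such perfect matching H, let X_H = 1 if all 2 edges of H are present in G. Then P[X_H = 1] = p^{2} = (1/4)^{2} = 1/16.
By linearity: E[X] = Σ_H E[X_H] = 3 · p^{2} = 3 · 1/16 = 3/16.
Numerically: E[X] ≈ 0.188.

E[X] = 3 · (1/4)^{2} = 3/16 ≈ 0.188.


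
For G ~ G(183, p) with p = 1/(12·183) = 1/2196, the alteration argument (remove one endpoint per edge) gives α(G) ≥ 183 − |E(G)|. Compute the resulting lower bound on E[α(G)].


E[|E(G)|] = C(183, 2)·p = 16653 · (1/2196) = 91/12.
E[α(G)] ≥ n − E[|E(G)|] = 183 − 91/12 = 2105/12.
Numerically: ≈ 175.417.
(This is only a lower bound; the true E[α(G)] may be larger.)

E[α(G)] ≥ 2105/12 ≈ 175.417.


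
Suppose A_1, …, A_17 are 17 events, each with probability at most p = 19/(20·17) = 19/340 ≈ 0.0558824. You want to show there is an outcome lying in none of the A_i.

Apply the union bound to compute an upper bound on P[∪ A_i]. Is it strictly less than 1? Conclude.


Union bound: P[∪_{i=1}^{17} A_i] ≤ Σ_i P[A_i] ≤ 17·p = 17·(19/340) = 19/20.
Numerically: 19/20 ≈ 0.9500000.
Is 19/20 < 1? YES.
Since P[∪ A_i] ≤ 19/20 < 1, the complement has P[∩ A_i^c] ≥ 1 − 19/20 = 1/20 > 0, so some outcome avoids every A_i.

17·p = 19/20 ≈ 0.9500000; existence CERTIFIED by the union bound.


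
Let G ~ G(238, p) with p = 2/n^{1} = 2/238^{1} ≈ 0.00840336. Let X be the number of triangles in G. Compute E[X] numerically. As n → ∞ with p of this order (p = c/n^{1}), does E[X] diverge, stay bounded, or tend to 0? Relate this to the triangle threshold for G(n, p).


Number of potential triangles: C(238, 3) = 2218636.
Each occurs with probability p³ ≈ (0.00840336)³ ≈ 5.93415814e-07.
By linearity: E[X] = C(238, 3)·p³ ≈ 2218636 · 5.93415814e-07 ≈ 1.316574.
Here α = 1, so p = 2/n is exactly at the triangle threshold p ~ 1/n. Asymptotically E[X] → c³/6 = 2³/6 = 4/3 ≈ 1.333333, a bounded constant. In this regime the triangle count is asymptotically Poisson(c³/6).

E[X] ≈ 1.316574; in regime p = Θ(1/n^{1}) E[X] stays bounded (at the triangle threshold p ~ 1/n).


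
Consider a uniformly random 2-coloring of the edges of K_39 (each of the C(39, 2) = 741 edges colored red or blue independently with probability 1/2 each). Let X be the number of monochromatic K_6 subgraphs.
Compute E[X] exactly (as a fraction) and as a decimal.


Let X = Σ_S X_S over the C(39, 6) = 3262623 subsets S of size 6, where X_S = 1 if the K_6 on S is monochromatic.
For a fixed S, the K_6 on S has C(6, 2) = 15 edges. P[all 15 edges red] = (1/2)^15, and likewise for blue, so P[monochromatic] = 2·(1/2)^15 = 2^{1 − 15} = 1/16384.
By linearity: E[X] = C(39, 6) · 2^{1 − 15} = 3262623 · 1/16384 = 3262623/16384.
Numerically: E[X] ≈ 199.134705.

E[X] = C(39,6)·2^(1−C(6,2)) = 3262623/16384 ≈ 199.134705.


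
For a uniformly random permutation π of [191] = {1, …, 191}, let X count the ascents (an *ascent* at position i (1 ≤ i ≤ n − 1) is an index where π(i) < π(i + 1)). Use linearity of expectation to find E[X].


Write X = Σ X_I over i = 1, …, 190, with X_I the indicator of one ascent.
There are 190 indicators.
For each fixed i, the pair (π(i), π(i+1)) is a uniformly random ordered pair of distinct values from {1, …, 191}; by symmetry P[π(i) < π(i+1)] = 1/2.
By linearity: E[X] = 190 · (1/2) = (191 − 1) · (1/2) = 95 ≈ 95.000000.

E[X] = 95 = 95.000000.


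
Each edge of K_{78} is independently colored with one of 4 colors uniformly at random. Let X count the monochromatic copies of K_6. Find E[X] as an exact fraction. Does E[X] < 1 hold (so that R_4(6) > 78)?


E[X] = C(78, 6) · 4^{1 − 15} = 256851595 · 4^{−14} = 256851595/268435456.
As a reduced fraction: E[X] = 256851595/268435456 ≈ 0.956847.
Is E[X] < 1? YES.
Since E[X] < 1, there exists a 4-coloring of K_{78} with no monochromatic K_6; hence R_4(6) > 78.

E[X] = 256851595/268435456 ≈ 0.956847; E[X] < 1, so R_4(6) > 78.


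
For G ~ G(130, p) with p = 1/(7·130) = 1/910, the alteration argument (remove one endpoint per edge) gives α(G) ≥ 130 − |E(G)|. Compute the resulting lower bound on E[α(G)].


E[|E(G)|] = C(130, 2)·p = 8385 · (1/910) = 129/14.
E[α(G)] ≥ n − E[|E(G)|] = 130 − 129/14 = 1691/14.
Numerically: ≈ 120.786.
(This is only a lower bound; the true E[α(G)] may be larger.)

E[α(G)] ≥ 1691/14 ≈ 120.786.


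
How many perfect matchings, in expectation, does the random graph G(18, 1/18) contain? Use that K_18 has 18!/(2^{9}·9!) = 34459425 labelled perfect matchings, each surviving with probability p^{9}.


K_18 has 18!/(2^{9}·9!) = 34459425 labelled perfect matchings.
For each such perfect matching H, let X_H = 1 if all 9 edges of H are present in G. Then P[X_H = 1] = p^{9} = (1/18)^{9} = 1/198359290368.
By linearity: E[X] = Σ_H E[X_H] = 34459425 · p^{9} = 34459425 · 1/198359290368 = 425425/2448880128.
Numerically: E[X] ≈ 0.000173722.

E[X] = 34459425 · (1/18)^{9} = 425425/2448880128 ≈ 0.000173722.


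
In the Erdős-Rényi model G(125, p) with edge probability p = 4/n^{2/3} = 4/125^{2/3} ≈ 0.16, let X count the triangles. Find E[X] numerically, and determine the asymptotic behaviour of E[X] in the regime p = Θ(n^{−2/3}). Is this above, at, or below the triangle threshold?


Number of potential triangles: C(125, 3) = 317750.
Each occurs with probability p³ ≈ (0.16)³ ≈ 4.0960000e-03.
By linearity: E[X] = C(125, 3)·p³ ≈ 317750 · 4.0960000e-03 ≈ 1301.50400.
Since α = 2/3 < 1, p = c/n^{2/3} ≫ 1/n is above the triangle threshold p ~ 1/n. Asymptotically E[X] ~ (c³/6)·n^{3(1−α)} = (4³/6)·n^{1} → ∞; triangles are abundant w.h.p.

E[X] ≈ 1301.50400; in regime p = Θ(1/n^{2/3}) E[X] diverges (above the triangle threshold p ~ 1/n).


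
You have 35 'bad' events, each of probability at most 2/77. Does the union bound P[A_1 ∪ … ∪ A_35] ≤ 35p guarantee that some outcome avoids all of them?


Union bound: P[∪_{i=1}^{35} A_i] ≤ Σ_i P[A_i] ≤ 35·p = 35·(2/77) = 10/11.
Numerically: 10/11 ≈ 0.9090909.
Is 10/11 < 1? YES.
Since P[∪ A_i] ≤ 10/11 < 1, the complement has P[∩ A_i^c] ≥ 1 − 10/11 = 1/11 > 0, so some outcome avoids every A_i.

35·p = 10/11 ≈ 0.9090909; existence CERTIFIED by the union bound.


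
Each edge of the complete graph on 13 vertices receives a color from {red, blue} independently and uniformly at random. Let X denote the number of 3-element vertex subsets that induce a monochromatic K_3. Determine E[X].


Let X = Σ_S X_S over the C(13, 3) = 286 subsets S of size 3, where X_S = 1 if the K_3 on S is monochromatic.
For a fixed S, the K_3 on S has C(3, 2) = 3 edges. P[all 3 edges red] = (1/2)^3, and likewise for blue, so P[monochromatic] = 2·(1/2)^3 = 2^{1 − 3} = 1/4.
By linearity: E[X] = C(13, 3) · 2^{1 − 3} = 286 · 1/4 = 143/2.
Numerically: E[X] ≈ 71.500000.

E[X] = C(13,3)·2^(1−C(3,2)) = 143/2 ≈ 71.500000.


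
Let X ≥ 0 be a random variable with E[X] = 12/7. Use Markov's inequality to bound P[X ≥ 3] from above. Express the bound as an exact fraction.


μ = E[X] = 12/7, a = 3.
Markov: P[X ≥ 3] ≤ μ/a = (12/7)/3 = 4/7.
Numerically: ≈ 0.571429.
(Since a = 3 > μ = 1.714286, the bound 4/7 is < 1 and informative.)

P[X ≥ 3] ≤ 4/7 ≈ 0.571429.


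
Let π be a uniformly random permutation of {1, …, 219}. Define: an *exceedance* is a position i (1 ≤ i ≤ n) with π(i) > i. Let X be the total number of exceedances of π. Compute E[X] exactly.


Write X = Σ_{i=1}^{219} X_i, where X_i = 1_{π(i) > i}.
For each fixed i, π(i) is uniform over {1, …, 219} (marginal of a uniform permutation), so P[π(i) > i] = (n − i)/n. Summing: Σ_{i=1}^{219} (n − i)/n = (0 + 1 + … + 218)/219 = 219(219 − 1)/(2·219) = (219 − 1)/2.
Hence E[X] = Σ_{i=1}^{219} (219 − i)/219 = 109 ≈ 109.000000.

E[X] = 109 = 109.000000.


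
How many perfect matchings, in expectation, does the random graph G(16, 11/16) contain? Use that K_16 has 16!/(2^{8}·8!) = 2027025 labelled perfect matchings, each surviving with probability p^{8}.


K_16 has 16!/(2^{8}·8!) = 2027025 labelled perfect matchings.
For each such perfect matching H, let X_H = 1 if all 8 edges of H are present in G. Then P[X_H = 1] = p^{8} = (11/16)^{8} = 214358881/4294967296.
Summing the indicators: E[X] = Σ_H E[X_H] = 2027025 · p^{8} = 2027025 · 214358881/4294967296 = 434510810759025/4294967296.
Numerically: E[X] ≈ 101167.

E[X] = 2027025 · (11/16)^{8} = 434510810759025/4294967296 ≈ 101167.


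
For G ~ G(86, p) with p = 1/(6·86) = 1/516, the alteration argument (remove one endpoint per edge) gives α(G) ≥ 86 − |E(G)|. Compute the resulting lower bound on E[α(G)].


E[|E(G)|] = C(86, 2)·p = 3655 · (1/516) = 85/12.
E[α(G)] ≥ n − E[|E(G)|] = 86 − 85/12 = 947/12.
Numerically: ≈ 78.916667.
(This is only a lower bound; the true E[α(G)] may be larger.)

E[α(G)] ≥ 947/12 ≈ 78.916667.


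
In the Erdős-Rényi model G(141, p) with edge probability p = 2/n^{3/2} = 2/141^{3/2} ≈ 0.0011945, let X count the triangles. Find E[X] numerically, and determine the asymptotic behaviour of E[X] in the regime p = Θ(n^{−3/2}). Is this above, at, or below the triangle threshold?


Number of potential triangles: C(141, 3) = 457310.
Each occurs with probability p³ ≈ (0.0011945)³ ≈ 1.7045274e-09.
By linearity: E[X] = C(141, 3)·p³ ≈ 457310 · 1.7045274e-09 ≈ 0.00078.
Since α = 3/2 > 1, p = c/n^{3/2} = o(1/n) is below the triangle threshold p ~ 1/n. Asymptotically E[X] ~ (c³/6)·n^{3(1−α)} = (2³/6)·n^{-1.5} → 0, so by Markov's inequality G has no triangles w.h.p.

E[X] ≈ 0.00078; in regime p = Θ(1/n^{3/2}) E[X] tends to 0 (below the triangle threshold p ~ 1/n).


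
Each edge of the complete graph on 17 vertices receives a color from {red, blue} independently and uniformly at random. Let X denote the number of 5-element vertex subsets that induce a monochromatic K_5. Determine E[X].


Let X = Σ_S X_S over the C(17, 5) = 6188 subsets S of size 5, where X_S = 1 if the K_5 on S is monochromatic.
For a fixed S, the K_5 on S has C(5, 2) = 10 edges. P[all 10 edges red] = (1/2)^10, and likewise for blue, so P[monochromatic] = 2·(1/2)^10 = 2^{1 − 10} = 1/512.
By linearity: E[X] = C(17, 5) · 2^{1 − 10} = 6188 · 1/512 = 1547/128.
Numerically: E[X] ≈ 12.08594.

E[X] = C(17,5)·2^(1−C(5,2)) = 1547/128 ≈ 12.08594.


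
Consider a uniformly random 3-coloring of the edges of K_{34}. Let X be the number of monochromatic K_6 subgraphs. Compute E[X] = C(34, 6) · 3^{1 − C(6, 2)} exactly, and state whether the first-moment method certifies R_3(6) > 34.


E[X] = C(34, 6) · 3^{1 − 15} = 1344904 · 3^{−14} = 1344904/4782969.
As a reduced fraction: E[X] = 1344904/4782969 ≈ 0.28119.
Is E[X] < 1? YES.
Since E[X] < 1, there exists a 3-coloring of K_{34} with no monochromatic K_6; hence R_3(6) > 34.

E[X] = 1344904/4782969 ≈ 0.28119; E[X] < 1, so R_3(6) > 34.
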